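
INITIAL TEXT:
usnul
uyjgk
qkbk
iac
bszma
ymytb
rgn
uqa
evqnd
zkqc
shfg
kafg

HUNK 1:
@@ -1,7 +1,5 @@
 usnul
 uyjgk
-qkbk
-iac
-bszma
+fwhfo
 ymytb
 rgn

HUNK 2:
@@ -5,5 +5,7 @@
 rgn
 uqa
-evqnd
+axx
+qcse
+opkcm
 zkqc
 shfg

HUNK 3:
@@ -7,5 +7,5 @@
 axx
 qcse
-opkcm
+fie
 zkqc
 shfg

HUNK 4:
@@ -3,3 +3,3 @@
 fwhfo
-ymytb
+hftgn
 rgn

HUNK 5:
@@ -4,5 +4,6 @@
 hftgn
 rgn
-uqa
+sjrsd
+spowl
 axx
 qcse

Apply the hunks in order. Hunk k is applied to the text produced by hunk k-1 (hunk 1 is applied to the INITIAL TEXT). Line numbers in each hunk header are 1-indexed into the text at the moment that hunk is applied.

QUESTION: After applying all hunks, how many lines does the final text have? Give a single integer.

Answer: 13

Derivation:
Hunk 1: at line 1 remove [qkbk,iac,bszma] add [fwhfo] -> 10 lines: usnul uyjgk fwhfo ymytb rgn uqa evqnd zkqc shfg kafg
Hunk 2: at line 5 remove [evqnd] add [axx,qcse,opkcm] -> 12 lines: usnul uyjgk fwhfo ymytb rgn uqa axx qcse opkcm zkqc shfg kafg
Hunk 3: at line 7 remove [opkcm] add [fie] -> 12 lines: usnul uyjgk fwhfo ymytb rgn uqa axx qcse fie zkqc shfg kafg
Hunk 4: at line 3 remove [ymytb] add [hftgn] -> 12 lines: usnul uyjgk fwhfo hftgn rgn uqa axx qcse fie zkqc shfg kafg
Hunk 5: at line 4 remove [uqa] add [sjrsd,spowl] -> 13 lines: usnul uyjgk fwhfo hftgn rgn sjrsd spowl axx qcse fie zkqc shfg kafg
Final line count: 13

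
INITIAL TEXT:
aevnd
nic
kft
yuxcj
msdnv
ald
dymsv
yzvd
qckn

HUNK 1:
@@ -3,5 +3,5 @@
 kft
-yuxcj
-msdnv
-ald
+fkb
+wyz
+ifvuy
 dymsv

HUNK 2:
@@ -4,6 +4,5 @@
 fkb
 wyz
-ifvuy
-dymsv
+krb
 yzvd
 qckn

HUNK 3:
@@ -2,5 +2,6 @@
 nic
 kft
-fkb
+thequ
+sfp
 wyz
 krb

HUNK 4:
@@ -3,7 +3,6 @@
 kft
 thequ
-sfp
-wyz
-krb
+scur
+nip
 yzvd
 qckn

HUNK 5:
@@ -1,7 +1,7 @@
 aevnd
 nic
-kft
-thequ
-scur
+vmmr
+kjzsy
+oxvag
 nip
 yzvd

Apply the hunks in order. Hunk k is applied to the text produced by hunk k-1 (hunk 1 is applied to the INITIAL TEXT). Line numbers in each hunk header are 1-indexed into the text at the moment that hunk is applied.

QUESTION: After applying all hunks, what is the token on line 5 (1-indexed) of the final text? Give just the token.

Hunk 1: at line 3 remove [yuxcj,msdnv,ald] add [fkb,wyz,ifvuy] -> 9 lines: aevnd nic kft fkb wyz ifvuy dymsv yzvd qckn
Hunk 2: at line 4 remove [ifvuy,dymsv] add [krb] -> 8 lines: aevnd nic kft fkb wyz krb yzvd qckn
Hunk 3: at line 2 remove [fkb] add [thequ,sfp] -> 9 lines: aevnd nic kft thequ sfp wyz krb yzvd qckn
Hunk 4: at line 3 remove [sfp,wyz,krb] add [scur,nip] -> 8 lines: aevnd nic kft thequ scur nip yzvd qckn
Hunk 5: at line 1 remove [kft,thequ,scur] add [vmmr,kjzsy,oxvag] -> 8 lines: aevnd nic vmmr kjzsy oxvag nip yzvd qckn
Final line 5: oxvag

Answer: oxvag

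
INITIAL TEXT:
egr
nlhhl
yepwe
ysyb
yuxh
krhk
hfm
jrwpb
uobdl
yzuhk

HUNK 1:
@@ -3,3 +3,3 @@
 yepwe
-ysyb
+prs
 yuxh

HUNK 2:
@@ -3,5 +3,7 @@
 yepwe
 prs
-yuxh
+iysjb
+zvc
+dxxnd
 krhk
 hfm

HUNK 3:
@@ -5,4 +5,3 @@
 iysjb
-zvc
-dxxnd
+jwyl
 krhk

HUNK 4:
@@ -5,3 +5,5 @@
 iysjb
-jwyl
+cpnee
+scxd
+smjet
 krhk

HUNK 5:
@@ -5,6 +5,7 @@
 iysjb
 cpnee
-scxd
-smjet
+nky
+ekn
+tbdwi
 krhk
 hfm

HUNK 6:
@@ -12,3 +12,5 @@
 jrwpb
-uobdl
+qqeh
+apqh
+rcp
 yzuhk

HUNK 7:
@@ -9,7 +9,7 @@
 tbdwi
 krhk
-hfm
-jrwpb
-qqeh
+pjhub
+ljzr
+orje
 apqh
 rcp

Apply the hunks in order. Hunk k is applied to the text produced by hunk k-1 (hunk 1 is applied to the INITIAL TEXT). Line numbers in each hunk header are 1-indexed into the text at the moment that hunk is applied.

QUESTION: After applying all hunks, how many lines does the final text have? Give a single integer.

Hunk 1: at line 3 remove [ysyb] add [prs] -> 10 lines: egr nlhhl yepwe prs yuxh krhk hfm jrwpb uobdl yzuhk
Hunk 2: at line 3 remove [yuxh] add [iysjb,zvc,dxxnd] -> 12 lines: egr nlhhl yepwe prs iysjb zvc dxxnd krhk hfm jrwpb uobdl yzuhk
Hunk 3: at line 5 remove [zvc,dxxnd] add [jwyl] -> 11 lines: egr nlhhl yepwe prs iysjb jwyl krhk hfm jrwpb uobdl yzuhk
Hunk 4: at line 5 remove [jwyl] add [cpnee,scxd,smjet] -> 13 lines: egr nlhhl yepwe prs iysjb cpnee scxd smjet krhk hfm jrwpb uobdl yzuhk
Hunk 5: at line 5 remove [scxd,smjet] add [nky,ekn,tbdwi] -> 14 lines: egr nlhhl yepwe prs iysjb cpnee nky ekn tbdwi krhk hfm jrwpb uobdl yzuhk
Hunk 6: at line 12 remove [uobdl] add [qqeh,apqh,rcp] -> 16 lines: egr nlhhl yepwe prs iysjb cpnee nky ekn tbdwi krhk hfm jrwpb qqeh apqh rcp yzuhk
Hunk 7: at line 9 remove [hfm,jrwpb,qqeh] add [pjhub,ljzr,orje] -> 16 lines: egr nlhhl yepwe prs iysjb cpnee nky ekn tbdwi krhk pjhub ljzr orje apqh rcp yzuhk
Final line count: 16

Answer: 16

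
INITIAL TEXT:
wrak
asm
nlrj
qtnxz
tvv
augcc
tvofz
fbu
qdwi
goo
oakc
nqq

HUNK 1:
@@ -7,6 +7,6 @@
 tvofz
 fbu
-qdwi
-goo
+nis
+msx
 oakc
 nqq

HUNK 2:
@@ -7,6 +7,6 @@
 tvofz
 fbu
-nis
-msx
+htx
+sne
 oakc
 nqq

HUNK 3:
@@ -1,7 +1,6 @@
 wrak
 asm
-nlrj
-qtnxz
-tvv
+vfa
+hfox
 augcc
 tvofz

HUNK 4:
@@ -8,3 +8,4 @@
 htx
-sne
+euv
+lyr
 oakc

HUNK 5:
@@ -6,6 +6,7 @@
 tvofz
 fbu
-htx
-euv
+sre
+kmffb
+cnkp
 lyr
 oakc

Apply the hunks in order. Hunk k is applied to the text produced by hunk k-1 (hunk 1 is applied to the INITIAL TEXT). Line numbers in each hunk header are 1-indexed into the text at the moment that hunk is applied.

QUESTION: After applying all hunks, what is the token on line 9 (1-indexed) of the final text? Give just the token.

Answer: kmffb

Derivation:
Hunk 1: at line 7 remove [qdwi,goo] add [nis,msx] -> 12 lines: wrak asm nlrj qtnxz tvv augcc tvofz fbu nis msx oakc nqq
Hunk 2: at line 7 remove [nis,msx] add [htx,sne] -> 12 lines: wrak asm nlrj qtnxz tvv augcc tvofz fbu htx sne oakc nqq
Hunk 3: at line 1 remove [nlrj,qtnxz,tvv] add [vfa,hfox] -> 11 lines: wrak asm vfa hfox augcc tvofz fbu htx sne oakc nqq
Hunk 4: at line 8 remove [sne] add [euv,lyr] -> 12 lines: wrak asm vfa hfox augcc tvofz fbu htx euv lyr oakc nqq
Hunk 5: at line 6 remove [htx,euv] add [sre,kmffb,cnkp] -> 13 lines: wrak asm vfa hfox augcc tvofz fbu sre kmffb cnkp lyr oakc nqq
Final line 9: kmffb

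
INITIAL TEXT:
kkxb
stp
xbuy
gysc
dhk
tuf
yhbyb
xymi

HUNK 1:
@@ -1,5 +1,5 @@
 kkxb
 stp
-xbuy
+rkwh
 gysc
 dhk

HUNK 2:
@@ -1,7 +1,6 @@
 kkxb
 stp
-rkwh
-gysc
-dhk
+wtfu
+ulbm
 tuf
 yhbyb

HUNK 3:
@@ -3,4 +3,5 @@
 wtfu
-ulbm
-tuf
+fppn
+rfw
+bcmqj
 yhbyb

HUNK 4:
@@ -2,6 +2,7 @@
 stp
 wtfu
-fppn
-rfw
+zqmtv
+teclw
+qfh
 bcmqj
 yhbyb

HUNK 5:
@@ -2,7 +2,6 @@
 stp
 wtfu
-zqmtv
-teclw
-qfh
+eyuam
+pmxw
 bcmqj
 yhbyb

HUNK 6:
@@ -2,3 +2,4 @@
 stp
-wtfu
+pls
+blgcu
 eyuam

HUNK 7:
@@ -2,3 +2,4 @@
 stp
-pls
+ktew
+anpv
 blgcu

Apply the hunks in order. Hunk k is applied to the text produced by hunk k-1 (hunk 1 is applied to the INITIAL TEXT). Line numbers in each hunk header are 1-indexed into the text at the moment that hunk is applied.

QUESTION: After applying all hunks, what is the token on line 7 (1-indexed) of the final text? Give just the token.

Hunk 1: at line 1 remove [xbuy] add [rkwh] -> 8 lines: kkxb stp rkwh gysc dhk tuf yhbyb xymi
Hunk 2: at line 1 remove [rkwh,gysc,dhk] add [wtfu,ulbm] -> 7 lines: kkxb stp wtfu ulbm tuf yhbyb xymi
Hunk 3: at line 3 remove [ulbm,tuf] add [fppn,rfw,bcmqj] -> 8 lines: kkxb stp wtfu fppn rfw bcmqj yhbyb xymi
Hunk 4: at line 2 remove [fppn,rfw] add [zqmtv,teclw,qfh] -> 9 lines: kkxb stp wtfu zqmtv teclw qfh bcmqj yhbyb xymi
Hunk 5: at line 2 remove [zqmtv,teclw,qfh] add [eyuam,pmxw] -> 8 lines: kkxb stp wtfu eyuam pmxw bcmqj yhbyb xymi
Hunk 6: at line 2 remove [wtfu] add [pls,blgcu] -> 9 lines: kkxb stp pls blgcu eyuam pmxw bcmqj yhbyb xymi
Hunk 7: at line 2 remove [pls] add [ktew,anpv] -> 10 lines: kkxb stp ktew anpv blgcu eyuam pmxw bcmqj yhbyb xymi
Final line 7: pmxw

Answer: pmxw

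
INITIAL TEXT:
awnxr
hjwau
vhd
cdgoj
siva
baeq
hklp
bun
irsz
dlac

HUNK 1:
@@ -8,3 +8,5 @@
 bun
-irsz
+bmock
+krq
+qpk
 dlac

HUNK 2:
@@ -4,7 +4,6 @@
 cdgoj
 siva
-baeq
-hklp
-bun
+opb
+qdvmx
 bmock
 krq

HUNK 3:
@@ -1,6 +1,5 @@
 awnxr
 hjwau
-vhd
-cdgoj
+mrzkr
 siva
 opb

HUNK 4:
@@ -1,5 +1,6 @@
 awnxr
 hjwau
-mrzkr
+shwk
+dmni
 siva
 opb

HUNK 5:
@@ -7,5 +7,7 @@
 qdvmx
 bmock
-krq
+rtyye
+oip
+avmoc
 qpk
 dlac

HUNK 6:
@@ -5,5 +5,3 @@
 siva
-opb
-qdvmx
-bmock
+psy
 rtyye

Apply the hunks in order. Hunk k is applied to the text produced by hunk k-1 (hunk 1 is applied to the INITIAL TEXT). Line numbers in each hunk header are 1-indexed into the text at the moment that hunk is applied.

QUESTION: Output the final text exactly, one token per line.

Hunk 1: at line 8 remove [irsz] add [bmock,krq,qpk] -> 12 lines: awnxr hjwau vhd cdgoj siva baeq hklp bun bmock krq qpk dlac
Hunk 2: at line 4 remove [baeq,hklp,bun] add [opb,qdvmx] -> 11 lines: awnxr hjwau vhd cdgoj siva opb qdvmx bmock krq qpk dlac
Hunk 3: at line 1 remove [vhd,cdgoj] add [mrzkr] -> 10 lines: awnxr hjwau mrzkr siva opb qdvmx bmock krq qpk dlac
Hunk 4: at line 1 remove [mrzkr] add [shwk,dmni] -> 11 lines: awnxr hjwau shwk dmni siva opb qdvmx bmock krq qpk dlac
Hunk 5: at line 7 remove [krq] add [rtyye,oip,avmoc] -> 13 lines: awnxr hjwau shwk dmni siva opb qdvmx bmock rtyye oip avmoc qpk dlac
Hunk 6: at line 5 remove [opb,qdvmx,bmock] add [psy] -> 11 lines: awnxr hjwau shwk dmni siva psy rtyye oip avmoc qpk dlac

Answer: awnxr
hjwau
shwk
dmni
siva
psy
rtyye
oip
avmoc
qpk
dlac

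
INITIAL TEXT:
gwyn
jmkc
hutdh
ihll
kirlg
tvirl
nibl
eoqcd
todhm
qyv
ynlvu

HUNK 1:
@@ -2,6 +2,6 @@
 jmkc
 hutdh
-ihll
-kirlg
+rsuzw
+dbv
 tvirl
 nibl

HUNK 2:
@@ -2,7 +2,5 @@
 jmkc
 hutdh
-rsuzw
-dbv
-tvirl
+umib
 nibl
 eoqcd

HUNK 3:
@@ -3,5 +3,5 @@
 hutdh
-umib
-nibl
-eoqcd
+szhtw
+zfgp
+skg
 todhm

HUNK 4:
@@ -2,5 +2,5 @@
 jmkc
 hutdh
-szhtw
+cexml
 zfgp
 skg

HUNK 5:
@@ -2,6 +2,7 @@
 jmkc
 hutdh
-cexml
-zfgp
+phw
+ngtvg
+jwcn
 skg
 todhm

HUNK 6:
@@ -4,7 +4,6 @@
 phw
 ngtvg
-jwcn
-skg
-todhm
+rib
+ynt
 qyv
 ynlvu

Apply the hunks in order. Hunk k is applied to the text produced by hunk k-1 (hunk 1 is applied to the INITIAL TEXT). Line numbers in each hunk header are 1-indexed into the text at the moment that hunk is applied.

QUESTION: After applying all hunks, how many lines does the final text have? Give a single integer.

Answer: 9

Derivation:
Hunk 1: at line 2 remove [ihll,kirlg] add [rsuzw,dbv] -> 11 lines: gwyn jmkc hutdh rsuzw dbv tvirl nibl eoqcd todhm qyv ynlvu
Hunk 2: at line 2 remove [rsuzw,dbv,tvirl] add [umib] -> 9 lines: gwyn jmkc hutdh umib nibl eoqcd todhm qyv ynlvu
Hunk 3: at line 3 remove [umib,nibl,eoqcd] add [szhtw,zfgp,skg] -> 9 lines: gwyn jmkc hutdh szhtw zfgp skg todhm qyv ynlvu
Hunk 4: at line 2 remove [szhtw] add [cexml] -> 9 lines: gwyn jmkc hutdh cexml zfgp skg todhm qyv ynlvu
Hunk 5: at line 2 remove [cexml,zfgp] add [phw,ngtvg,jwcn] -> 10 lines: gwyn jmkc hutdh phw ngtvg jwcn skg todhm qyv ynlvu
Hunk 6: at line 4 remove [jwcn,skg,todhm] add [rib,ynt] -> 9 lines: gwyn jmkc hutdh phw ngtvg rib ynt qyv ynlvu
Final line count: 9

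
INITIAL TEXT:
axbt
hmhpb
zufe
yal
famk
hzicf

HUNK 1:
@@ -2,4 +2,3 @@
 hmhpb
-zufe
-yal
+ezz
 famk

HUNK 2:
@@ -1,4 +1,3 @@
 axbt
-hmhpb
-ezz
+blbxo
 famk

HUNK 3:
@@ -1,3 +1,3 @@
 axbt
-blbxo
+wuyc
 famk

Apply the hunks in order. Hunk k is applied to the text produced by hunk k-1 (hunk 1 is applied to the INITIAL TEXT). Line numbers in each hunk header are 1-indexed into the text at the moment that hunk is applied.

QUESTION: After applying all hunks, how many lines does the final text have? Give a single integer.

Answer: 4

Derivation:
Hunk 1: at line 2 remove [zufe,yal] add [ezz] -> 5 lines: axbt hmhpb ezz famk hzicf
Hunk 2: at line 1 remove [hmhpb,ezz] add [blbxo] -> 4 lines: axbt blbxo famk hzicf
Hunk 3: at line 1 remove [blbxo] add [wuyc] -> 4 lines: axbt wuyc famk hzicf
Final line count: 4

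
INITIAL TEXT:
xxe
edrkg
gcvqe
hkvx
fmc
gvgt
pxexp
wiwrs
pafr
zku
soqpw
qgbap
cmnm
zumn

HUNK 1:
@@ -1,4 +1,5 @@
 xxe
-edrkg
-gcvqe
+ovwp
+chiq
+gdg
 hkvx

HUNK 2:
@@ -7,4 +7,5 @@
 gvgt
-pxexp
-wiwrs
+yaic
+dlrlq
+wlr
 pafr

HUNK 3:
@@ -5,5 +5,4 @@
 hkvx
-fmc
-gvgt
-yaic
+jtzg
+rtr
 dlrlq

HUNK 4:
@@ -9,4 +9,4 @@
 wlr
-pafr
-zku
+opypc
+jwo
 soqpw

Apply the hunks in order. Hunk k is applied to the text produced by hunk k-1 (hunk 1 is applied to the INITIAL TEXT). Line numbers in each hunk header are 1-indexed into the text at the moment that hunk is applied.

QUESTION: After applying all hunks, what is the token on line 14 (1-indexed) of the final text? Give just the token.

Answer: cmnm

Derivation:
Hunk 1: at line 1 remove [edrkg,gcvqe] add [ovwp,chiq,gdg] -> 15 lines: xxe ovwp chiq gdg hkvx fmc gvgt pxexp wiwrs pafr zku soqpw qgbap cmnm zumn
Hunk 2: at line 7 remove [pxexp,wiwrs] add [yaic,dlrlq,wlr] -> 16 lines: xxe ovwp chiq gdg hkvx fmc gvgt yaic dlrlq wlr pafr zku soqpw qgbap cmnm zumn
Hunk 3: at line 5 remove [fmc,gvgt,yaic] add [jtzg,rtr] -> 15 lines: xxe ovwp chiq gdg hkvx jtzg rtr dlrlq wlr pafr zku soqpw qgbap cmnm zumn
Hunk 4: at line 9 remove [pafr,zku] add [opypc,jwo] -> 15 lines: xxe ovwp chiq gdg hkvx jtzg rtr dlrlq wlr opypc jwo soqpw qgbap cmnm zumn
Final line 14: cmnm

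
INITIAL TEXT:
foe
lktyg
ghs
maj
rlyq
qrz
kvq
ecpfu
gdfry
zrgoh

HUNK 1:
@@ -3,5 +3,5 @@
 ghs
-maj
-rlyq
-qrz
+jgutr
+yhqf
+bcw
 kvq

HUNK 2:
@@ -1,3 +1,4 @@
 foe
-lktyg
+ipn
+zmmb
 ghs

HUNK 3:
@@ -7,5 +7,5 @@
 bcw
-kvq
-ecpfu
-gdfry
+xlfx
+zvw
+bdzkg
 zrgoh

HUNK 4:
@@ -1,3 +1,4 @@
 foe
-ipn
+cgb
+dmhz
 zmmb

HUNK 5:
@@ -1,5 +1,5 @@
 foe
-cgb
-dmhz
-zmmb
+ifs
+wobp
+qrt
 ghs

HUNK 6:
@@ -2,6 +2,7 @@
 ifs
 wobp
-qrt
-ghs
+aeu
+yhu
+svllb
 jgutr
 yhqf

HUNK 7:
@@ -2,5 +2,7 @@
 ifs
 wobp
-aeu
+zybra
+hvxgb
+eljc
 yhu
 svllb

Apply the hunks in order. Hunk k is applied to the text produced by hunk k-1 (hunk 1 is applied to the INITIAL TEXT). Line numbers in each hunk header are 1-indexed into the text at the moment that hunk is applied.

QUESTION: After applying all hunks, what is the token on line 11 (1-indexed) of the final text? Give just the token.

Hunk 1: at line 3 remove [maj,rlyq,qrz] add [jgutr,yhqf,bcw] -> 10 lines: foe lktyg ghs jgutr yhqf bcw kvq ecpfu gdfry zrgoh
Hunk 2: at line 1 remove [lktyg] add [ipn,zmmb] -> 11 lines: foe ipn zmmb ghs jgutr yhqf bcw kvq ecpfu gdfry zrgoh
Hunk 3: at line 7 remove [kvq,ecpfu,gdfry] add [xlfx,zvw,bdzkg] -> 11 lines: foe ipn zmmb ghs jgutr yhqf bcw xlfx zvw bdzkg zrgoh
Hunk 4: at line 1 remove [ipn] add [cgb,dmhz] -> 12 lines: foe cgb dmhz zmmb ghs jgutr yhqf bcw xlfx zvw bdzkg zrgoh
Hunk 5: at line 1 remove [cgb,dmhz,zmmb] add [ifs,wobp,qrt] -> 12 lines: foe ifs wobp qrt ghs jgutr yhqf bcw xlfx zvw bdzkg zrgoh
Hunk 6: at line 2 remove [qrt,ghs] add [aeu,yhu,svllb] -> 13 lines: foe ifs wobp aeu yhu svllb jgutr yhqf bcw xlfx zvw bdzkg zrgoh
Hunk 7: at line 2 remove [aeu] add [zybra,hvxgb,eljc] -> 15 lines: foe ifs wobp zybra hvxgb eljc yhu svllb jgutr yhqf bcw xlfx zvw bdzkg zrgoh
Final line 11: bcw

Answer: bcw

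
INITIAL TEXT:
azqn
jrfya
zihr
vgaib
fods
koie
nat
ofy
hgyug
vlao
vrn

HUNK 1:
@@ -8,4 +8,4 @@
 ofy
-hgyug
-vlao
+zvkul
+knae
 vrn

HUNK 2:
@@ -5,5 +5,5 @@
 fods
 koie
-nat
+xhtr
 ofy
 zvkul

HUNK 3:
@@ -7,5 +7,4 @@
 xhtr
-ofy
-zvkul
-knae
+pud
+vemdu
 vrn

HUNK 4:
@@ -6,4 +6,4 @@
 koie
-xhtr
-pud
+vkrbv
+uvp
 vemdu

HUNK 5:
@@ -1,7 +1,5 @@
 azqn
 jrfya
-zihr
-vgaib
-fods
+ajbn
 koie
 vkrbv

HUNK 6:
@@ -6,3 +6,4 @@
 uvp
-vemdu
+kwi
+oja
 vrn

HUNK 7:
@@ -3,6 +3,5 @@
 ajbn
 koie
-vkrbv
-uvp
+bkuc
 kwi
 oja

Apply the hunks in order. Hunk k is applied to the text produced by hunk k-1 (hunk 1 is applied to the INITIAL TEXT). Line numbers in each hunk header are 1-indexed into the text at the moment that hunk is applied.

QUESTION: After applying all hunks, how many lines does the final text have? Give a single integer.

Answer: 8

Derivation:
Hunk 1: at line 8 remove [hgyug,vlao] add [zvkul,knae] -> 11 lines: azqn jrfya zihr vgaib fods koie nat ofy zvkul knae vrn
Hunk 2: at line 5 remove [nat] add [xhtr] -> 11 lines: azqn jrfya zihr vgaib fods koie xhtr ofy zvkul knae vrn
Hunk 3: at line 7 remove [ofy,zvkul,knae] add [pud,vemdu] -> 10 lines: azqn jrfya zihr vgaib fods koie xhtr pud vemdu vrn
Hunk 4: at line 6 remove [xhtr,pud] add [vkrbv,uvp] -> 10 lines: azqn jrfya zihr vgaib fods koie vkrbv uvp vemdu vrn
Hunk 5: at line 1 remove [zihr,vgaib,fods] add [ajbn] -> 8 lines: azqn jrfya ajbn koie vkrbv uvp vemdu vrn
Hunk 6: at line 6 remove [vemdu] add [kwi,oja] -> 9 lines: azqn jrfya ajbn koie vkrbv uvp kwi oja vrn
Hunk 7: at line 3 remove [vkrbv,uvp] add [bkuc] -> 8 lines: azqn jrfya ajbn koie bkuc kwi oja vrn
Final line count: 8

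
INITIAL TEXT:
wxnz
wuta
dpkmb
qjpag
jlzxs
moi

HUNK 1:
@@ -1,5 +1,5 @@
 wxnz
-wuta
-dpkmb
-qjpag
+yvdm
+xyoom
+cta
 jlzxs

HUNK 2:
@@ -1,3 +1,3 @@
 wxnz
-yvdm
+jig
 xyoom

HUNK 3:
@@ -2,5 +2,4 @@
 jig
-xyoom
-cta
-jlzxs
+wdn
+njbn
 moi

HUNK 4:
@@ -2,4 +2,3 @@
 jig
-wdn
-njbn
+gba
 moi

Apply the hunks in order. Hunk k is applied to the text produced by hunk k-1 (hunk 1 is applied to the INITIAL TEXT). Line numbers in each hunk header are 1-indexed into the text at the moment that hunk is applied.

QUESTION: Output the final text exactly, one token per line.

Hunk 1: at line 1 remove [wuta,dpkmb,qjpag] add [yvdm,xyoom,cta] -> 6 lines: wxnz yvdm xyoom cta jlzxs moi
Hunk 2: at line 1 remove [yvdm] add [jig] -> 6 lines: wxnz jig xyoom cta jlzxs moi
Hunk 3: at line 2 remove [xyoom,cta,jlzxs] add [wdn,njbn] -> 5 lines: wxnz jig wdn njbn moi
Hunk 4: at line 2 remove [wdn,njbn] add [gba] -> 4 lines: wxnz jig gba moi

Answer: wxnz
jig
gba
moi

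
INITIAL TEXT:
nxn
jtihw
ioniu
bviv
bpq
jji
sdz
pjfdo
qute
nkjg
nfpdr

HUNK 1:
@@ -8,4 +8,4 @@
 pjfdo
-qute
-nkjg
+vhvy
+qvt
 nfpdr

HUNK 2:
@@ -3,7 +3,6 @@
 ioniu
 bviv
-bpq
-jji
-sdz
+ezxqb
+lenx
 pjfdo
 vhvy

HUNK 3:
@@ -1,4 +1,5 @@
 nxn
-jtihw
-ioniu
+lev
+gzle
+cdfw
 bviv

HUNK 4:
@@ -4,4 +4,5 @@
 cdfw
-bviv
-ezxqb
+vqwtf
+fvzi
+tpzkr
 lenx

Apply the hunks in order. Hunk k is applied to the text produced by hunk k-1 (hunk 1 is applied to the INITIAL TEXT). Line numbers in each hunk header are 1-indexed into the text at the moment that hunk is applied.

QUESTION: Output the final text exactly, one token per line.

Answer: nxn
lev
gzle
cdfw
vqwtf
fvzi
tpzkr
lenx
pjfdo
vhvy
qvt
nfpdr

Derivation:
Hunk 1: at line 8 remove [qute,nkjg] add [vhvy,qvt] -> 11 lines: nxn jtihw ioniu bviv bpq jji sdz pjfdo vhvy qvt nfpdr
Hunk 2: at line 3 remove [bpq,jji,sdz] add [ezxqb,lenx] -> 10 lines: nxn jtihw ioniu bviv ezxqb lenx pjfdo vhvy qvt nfpdr
Hunk 3: at line 1 remove [jtihw,ioniu] add [lev,gzle,cdfw] -> 11 lines: nxn lev gzle cdfw bviv ezxqb lenx pjfdo vhvy qvt nfpdr
Hunk 4: at line 4 remove [bviv,ezxqb] add [vqwtf,fvzi,tpzkr] -> 12 lines: nxn lev gzle cdfw vqwtf fvzi tpzkr lenx pjfdo vhvy qvt nfpdr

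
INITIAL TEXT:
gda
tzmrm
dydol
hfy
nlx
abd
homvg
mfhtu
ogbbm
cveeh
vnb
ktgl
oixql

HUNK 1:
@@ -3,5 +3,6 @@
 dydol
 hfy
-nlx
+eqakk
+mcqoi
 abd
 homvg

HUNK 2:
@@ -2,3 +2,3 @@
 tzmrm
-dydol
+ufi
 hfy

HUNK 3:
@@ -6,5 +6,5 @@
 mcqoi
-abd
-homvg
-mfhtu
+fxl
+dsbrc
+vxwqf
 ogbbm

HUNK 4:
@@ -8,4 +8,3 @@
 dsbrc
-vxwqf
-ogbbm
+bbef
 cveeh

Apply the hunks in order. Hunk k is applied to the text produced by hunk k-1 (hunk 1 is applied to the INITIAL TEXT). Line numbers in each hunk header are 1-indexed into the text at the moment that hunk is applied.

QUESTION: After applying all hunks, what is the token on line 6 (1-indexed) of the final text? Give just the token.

Hunk 1: at line 3 remove [nlx] add [eqakk,mcqoi] -> 14 lines: gda tzmrm dydol hfy eqakk mcqoi abd homvg mfhtu ogbbm cveeh vnb ktgl oixql
Hunk 2: at line 2 remove [dydol] add [ufi] -> 14 lines: gda tzmrm ufi hfy eqakk mcqoi abd homvg mfhtu ogbbm cveeh vnb ktgl oixql
Hunk 3: at line 6 remove [abd,homvg,mfhtu] add [fxl,dsbrc,vxwqf] -> 14 lines: gda tzmrm ufi hfy eqakk mcqoi fxl dsbrc vxwqf ogbbm cveeh vnb ktgl oixql
Hunk 4: at line 8 remove [vxwqf,ogbbm] add [bbef] -> 13 lines: gda tzmrm ufi hfy eqakk mcqoi fxl dsbrc bbef cveeh vnb ktgl oixql
Final line 6: mcqoi

Answer: mcqoi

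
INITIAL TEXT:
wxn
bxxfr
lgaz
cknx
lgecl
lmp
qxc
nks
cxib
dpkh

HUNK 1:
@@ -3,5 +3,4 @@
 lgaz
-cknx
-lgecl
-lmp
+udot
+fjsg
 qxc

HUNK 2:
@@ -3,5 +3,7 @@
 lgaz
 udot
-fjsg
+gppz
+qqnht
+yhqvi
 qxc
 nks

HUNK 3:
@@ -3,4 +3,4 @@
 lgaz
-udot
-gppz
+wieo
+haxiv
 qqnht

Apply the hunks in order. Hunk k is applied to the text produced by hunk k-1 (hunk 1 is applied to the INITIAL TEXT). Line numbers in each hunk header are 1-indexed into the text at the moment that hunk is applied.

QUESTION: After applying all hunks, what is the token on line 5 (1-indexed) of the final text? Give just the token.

Answer: haxiv

Derivation:
Hunk 1: at line 3 remove [cknx,lgecl,lmp] add [udot,fjsg] -> 9 lines: wxn bxxfr lgaz udot fjsg qxc nks cxib dpkh
Hunk 2: at line 3 remove [fjsg] add [gppz,qqnht,yhqvi] -> 11 lines: wxn bxxfr lgaz udot gppz qqnht yhqvi qxc nks cxib dpkh
Hunk 3: at line 3 remove [udot,gppz] add [wieo,haxiv] -> 11 lines: wxn bxxfr lgaz wieo haxiv qqnht yhqvi qxc nks cxib dpkh
Final line 5: haxiv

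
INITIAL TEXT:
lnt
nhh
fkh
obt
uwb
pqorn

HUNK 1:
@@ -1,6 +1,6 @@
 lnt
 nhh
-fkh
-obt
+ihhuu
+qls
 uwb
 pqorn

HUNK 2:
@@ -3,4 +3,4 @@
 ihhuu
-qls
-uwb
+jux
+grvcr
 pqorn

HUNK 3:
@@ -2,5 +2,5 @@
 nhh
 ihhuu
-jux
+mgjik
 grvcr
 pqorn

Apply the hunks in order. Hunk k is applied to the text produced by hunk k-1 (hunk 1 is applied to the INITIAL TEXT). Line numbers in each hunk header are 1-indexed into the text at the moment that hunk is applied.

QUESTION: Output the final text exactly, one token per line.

Hunk 1: at line 1 remove [fkh,obt] add [ihhuu,qls] -> 6 lines: lnt nhh ihhuu qls uwb pqorn
Hunk 2: at line 3 remove [qls,uwb] add [jux,grvcr] -> 6 lines: lnt nhh ihhuu jux grvcr pqorn
Hunk 3: at line 2 remove [jux] add [mgjik] -> 6 lines: lnt nhh ihhuu mgjik grvcr pqorn

Answer: lnt
nhh
ihhuu
mgjik
grvcr
pqorn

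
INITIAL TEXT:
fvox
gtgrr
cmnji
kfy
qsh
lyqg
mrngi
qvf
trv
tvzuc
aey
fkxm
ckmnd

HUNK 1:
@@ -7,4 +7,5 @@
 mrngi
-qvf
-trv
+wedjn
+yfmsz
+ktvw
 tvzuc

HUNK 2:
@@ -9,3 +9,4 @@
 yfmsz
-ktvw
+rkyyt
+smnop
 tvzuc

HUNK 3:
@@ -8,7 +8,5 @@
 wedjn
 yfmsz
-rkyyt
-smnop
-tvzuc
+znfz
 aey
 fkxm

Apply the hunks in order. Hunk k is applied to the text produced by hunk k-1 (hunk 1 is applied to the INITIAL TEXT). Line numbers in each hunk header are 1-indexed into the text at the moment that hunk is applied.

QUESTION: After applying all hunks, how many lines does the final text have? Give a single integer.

Answer: 13

Derivation:
Hunk 1: at line 7 remove [qvf,trv] add [wedjn,yfmsz,ktvw] -> 14 lines: fvox gtgrr cmnji kfy qsh lyqg mrngi wedjn yfmsz ktvw tvzuc aey fkxm ckmnd
Hunk 2: at line 9 remove [ktvw] add [rkyyt,smnop] -> 15 lines: fvox gtgrr cmnji kfy qsh lyqg mrngi wedjn yfmsz rkyyt smnop tvzuc aey fkxm ckmnd
Hunk 3: at line 8 remove [rkyyt,smnop,tvzuc] add [znfz] -> 13 lines: fvox gtgrr cmnji kfy qsh lyqg mrngi wedjn yfmsz znfz aey fkxm ckmnd
Final line count: 13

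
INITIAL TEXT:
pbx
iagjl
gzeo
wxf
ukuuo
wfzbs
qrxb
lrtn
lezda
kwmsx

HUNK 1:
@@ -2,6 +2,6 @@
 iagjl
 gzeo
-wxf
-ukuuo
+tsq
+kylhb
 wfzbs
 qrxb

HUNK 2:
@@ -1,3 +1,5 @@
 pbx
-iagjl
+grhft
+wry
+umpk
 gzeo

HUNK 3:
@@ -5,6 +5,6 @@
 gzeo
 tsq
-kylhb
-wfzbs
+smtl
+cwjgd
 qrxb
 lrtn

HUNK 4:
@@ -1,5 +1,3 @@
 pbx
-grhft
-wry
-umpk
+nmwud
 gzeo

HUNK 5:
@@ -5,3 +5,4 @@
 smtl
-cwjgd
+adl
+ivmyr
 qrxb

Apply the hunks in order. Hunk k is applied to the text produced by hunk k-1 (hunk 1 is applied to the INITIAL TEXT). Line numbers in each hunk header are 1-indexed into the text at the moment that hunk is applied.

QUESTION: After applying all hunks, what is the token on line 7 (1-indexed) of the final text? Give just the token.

Hunk 1: at line 2 remove [wxf,ukuuo] add [tsq,kylhb] -> 10 lines: pbx iagjl gzeo tsq kylhb wfzbs qrxb lrtn lezda kwmsx
Hunk 2: at line 1 remove [iagjl] add [grhft,wry,umpk] -> 12 lines: pbx grhft wry umpk gzeo tsq kylhb wfzbs qrxb lrtn lezda kwmsx
Hunk 3: at line 5 remove [kylhb,wfzbs] add [smtl,cwjgd] -> 12 lines: pbx grhft wry umpk gzeo tsq smtl cwjgd qrxb lrtn lezda kwmsx
Hunk 4: at line 1 remove [grhft,wry,umpk] add [nmwud] -> 10 lines: pbx nmwud gzeo tsq smtl cwjgd qrxb lrtn lezda kwmsx
Hunk 5: at line 5 remove [cwjgd] add [adl,ivmyr] -> 11 lines: pbx nmwud gzeo tsq smtl adl ivmyr qrxb lrtn lezda kwmsx
Final line 7: ivmyr

Answer: ivmyr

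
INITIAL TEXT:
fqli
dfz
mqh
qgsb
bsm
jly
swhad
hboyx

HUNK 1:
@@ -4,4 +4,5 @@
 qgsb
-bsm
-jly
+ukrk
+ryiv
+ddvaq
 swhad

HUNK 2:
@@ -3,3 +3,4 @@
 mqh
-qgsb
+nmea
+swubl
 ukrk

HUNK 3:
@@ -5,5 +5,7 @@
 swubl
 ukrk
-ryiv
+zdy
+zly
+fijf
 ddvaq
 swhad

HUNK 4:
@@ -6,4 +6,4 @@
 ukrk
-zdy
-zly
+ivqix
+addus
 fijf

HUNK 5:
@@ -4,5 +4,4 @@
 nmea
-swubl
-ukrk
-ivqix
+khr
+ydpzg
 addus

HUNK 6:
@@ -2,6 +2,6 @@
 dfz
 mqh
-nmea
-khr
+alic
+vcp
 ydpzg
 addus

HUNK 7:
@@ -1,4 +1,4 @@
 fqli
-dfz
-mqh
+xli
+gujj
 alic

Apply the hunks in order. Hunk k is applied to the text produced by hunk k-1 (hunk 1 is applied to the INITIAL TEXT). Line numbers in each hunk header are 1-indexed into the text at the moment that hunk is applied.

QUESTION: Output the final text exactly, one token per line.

Hunk 1: at line 4 remove [bsm,jly] add [ukrk,ryiv,ddvaq] -> 9 lines: fqli dfz mqh qgsb ukrk ryiv ddvaq swhad hboyx
Hunk 2: at line 3 remove [qgsb] add [nmea,swubl] -> 10 lines: fqli dfz mqh nmea swubl ukrk ryiv ddvaq swhad hboyx
Hunk 3: at line 5 remove [ryiv] add [zdy,zly,fijf] -> 12 lines: fqli dfz mqh nmea swubl ukrk zdy zly fijf ddvaq swhad hboyx
Hunk 4: at line 6 remove [zdy,zly] add [ivqix,addus] -> 12 lines: fqli dfz mqh nmea swubl ukrk ivqix addus fijf ddvaq swhad hboyx
Hunk 5: at line 4 remove [swubl,ukrk,ivqix] add [khr,ydpzg] -> 11 lines: fqli dfz mqh nmea khr ydpzg addus fijf ddvaq swhad hboyx
Hunk 6: at line 2 remove [nmea,khr] add [alic,vcp] -> 11 lines: fqli dfz mqh alic vcp ydpzg addus fijf ddvaq swhad hboyx
Hunk 7: at line 1 remove [dfz,mqh] add [xli,gujj] -> 11 lines: fqli xli gujj alic vcp ydpzg addus fijf ddvaq swhad hboyx

Answer: fqli
xli
gujj
alic
vcp
ydpzg
addus
fijf
ddvaq
swhad
hboyx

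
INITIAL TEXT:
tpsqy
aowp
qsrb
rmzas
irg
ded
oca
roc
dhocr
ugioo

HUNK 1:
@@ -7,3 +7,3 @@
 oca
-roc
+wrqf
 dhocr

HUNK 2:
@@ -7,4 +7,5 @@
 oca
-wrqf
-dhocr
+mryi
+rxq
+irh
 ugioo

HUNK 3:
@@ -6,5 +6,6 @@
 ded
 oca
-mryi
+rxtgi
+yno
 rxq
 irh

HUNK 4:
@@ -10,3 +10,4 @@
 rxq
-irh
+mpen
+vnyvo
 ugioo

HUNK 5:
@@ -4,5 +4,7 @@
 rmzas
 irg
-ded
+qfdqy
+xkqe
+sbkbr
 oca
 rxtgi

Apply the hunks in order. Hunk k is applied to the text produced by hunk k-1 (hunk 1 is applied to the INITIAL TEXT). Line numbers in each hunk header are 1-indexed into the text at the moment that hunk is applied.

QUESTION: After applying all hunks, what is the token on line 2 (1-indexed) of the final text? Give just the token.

Hunk 1: at line 7 remove [roc] add [wrqf] -> 10 lines: tpsqy aowp qsrb rmzas irg ded oca wrqf dhocr ugioo
Hunk 2: at line 7 remove [wrqf,dhocr] add [mryi,rxq,irh] -> 11 lines: tpsqy aowp qsrb rmzas irg ded oca mryi rxq irh ugioo
Hunk 3: at line 6 remove [mryi] add [rxtgi,yno] -> 12 lines: tpsqy aowp qsrb rmzas irg ded oca rxtgi yno rxq irh ugioo
Hunk 4: at line 10 remove [irh] add [mpen,vnyvo] -> 13 lines: tpsqy aowp qsrb rmzas irg ded oca rxtgi yno rxq mpen vnyvo ugioo
Hunk 5: at line 4 remove [ded] add [qfdqy,xkqe,sbkbr] -> 15 lines: tpsqy aowp qsrb rmzas irg qfdqy xkqe sbkbr oca rxtgi yno rxq mpen vnyvo ugioo
Final line 2: aowp

Answer: aowp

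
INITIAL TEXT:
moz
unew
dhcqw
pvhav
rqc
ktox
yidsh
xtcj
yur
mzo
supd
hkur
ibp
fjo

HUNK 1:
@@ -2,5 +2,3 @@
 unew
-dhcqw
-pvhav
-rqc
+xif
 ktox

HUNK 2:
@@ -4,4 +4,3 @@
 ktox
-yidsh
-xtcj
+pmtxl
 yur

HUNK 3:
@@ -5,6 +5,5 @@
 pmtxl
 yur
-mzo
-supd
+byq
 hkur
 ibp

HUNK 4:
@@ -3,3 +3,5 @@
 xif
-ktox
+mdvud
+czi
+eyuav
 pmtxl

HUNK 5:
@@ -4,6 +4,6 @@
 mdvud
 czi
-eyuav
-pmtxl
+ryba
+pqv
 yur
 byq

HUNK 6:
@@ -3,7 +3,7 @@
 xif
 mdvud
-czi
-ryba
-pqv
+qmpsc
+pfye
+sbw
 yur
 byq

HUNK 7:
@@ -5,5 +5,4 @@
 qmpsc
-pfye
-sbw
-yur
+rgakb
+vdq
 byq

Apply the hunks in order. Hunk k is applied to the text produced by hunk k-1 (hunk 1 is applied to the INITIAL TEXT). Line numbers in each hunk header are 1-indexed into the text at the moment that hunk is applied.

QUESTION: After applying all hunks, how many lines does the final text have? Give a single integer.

Answer: 11

Derivation:
Hunk 1: at line 2 remove [dhcqw,pvhav,rqc] add [xif] -> 12 lines: moz unew xif ktox yidsh xtcj yur mzo supd hkur ibp fjo
Hunk 2: at line 4 remove [yidsh,xtcj] add [pmtxl] -> 11 lines: moz unew xif ktox pmtxl yur mzo supd hkur ibp fjo
Hunk 3: at line 5 remove [mzo,supd] add [byq] -> 10 lines: moz unew xif ktox pmtxl yur byq hkur ibp fjo
Hunk 4: at line 3 remove [ktox] add [mdvud,czi,eyuav] -> 12 lines: moz unew xif mdvud czi eyuav pmtxl yur byq hkur ibp fjo
Hunk 5: at line 4 remove [eyuav,pmtxl] add [ryba,pqv] -> 12 lines: moz unew xif mdvud czi ryba pqv yur byq hkur ibp fjo
Hunk 6: at line 3 remove [czi,ryba,pqv] add [qmpsc,pfye,sbw] -> 12 lines: moz unew xif mdvud qmpsc pfye sbw yur byq hkur ibp fjo
Hunk 7: at line 5 remove [pfye,sbw,yur] add [rgakb,vdq] -> 11 lines: moz unew xif mdvud qmpsc rgakb vdq byq hkur ibp fjo
Final line count: 11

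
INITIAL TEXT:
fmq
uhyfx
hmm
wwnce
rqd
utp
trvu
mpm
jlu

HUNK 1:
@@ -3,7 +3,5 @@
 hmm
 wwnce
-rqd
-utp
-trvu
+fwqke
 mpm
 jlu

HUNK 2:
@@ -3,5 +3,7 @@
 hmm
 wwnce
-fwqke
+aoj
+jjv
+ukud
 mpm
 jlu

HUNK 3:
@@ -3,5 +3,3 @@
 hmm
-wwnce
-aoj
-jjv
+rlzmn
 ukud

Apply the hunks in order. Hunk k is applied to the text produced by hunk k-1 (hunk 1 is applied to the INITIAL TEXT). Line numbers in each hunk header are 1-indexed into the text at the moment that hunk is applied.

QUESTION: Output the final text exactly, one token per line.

Answer: fmq
uhyfx
hmm
rlzmn
ukud
mpm
jlu

Derivation:
Hunk 1: at line 3 remove [rqd,utp,trvu] add [fwqke] -> 7 lines: fmq uhyfx hmm wwnce fwqke mpm jlu
Hunk 2: at line 3 remove [fwqke] add [aoj,jjv,ukud] -> 9 lines: fmq uhyfx hmm wwnce aoj jjv ukud mpm jlu
Hunk 3: at line 3 remove [wwnce,aoj,jjv] add [rlzmn] -> 7 lines: fmq uhyfx hmm rlzmn ukud mpm jlu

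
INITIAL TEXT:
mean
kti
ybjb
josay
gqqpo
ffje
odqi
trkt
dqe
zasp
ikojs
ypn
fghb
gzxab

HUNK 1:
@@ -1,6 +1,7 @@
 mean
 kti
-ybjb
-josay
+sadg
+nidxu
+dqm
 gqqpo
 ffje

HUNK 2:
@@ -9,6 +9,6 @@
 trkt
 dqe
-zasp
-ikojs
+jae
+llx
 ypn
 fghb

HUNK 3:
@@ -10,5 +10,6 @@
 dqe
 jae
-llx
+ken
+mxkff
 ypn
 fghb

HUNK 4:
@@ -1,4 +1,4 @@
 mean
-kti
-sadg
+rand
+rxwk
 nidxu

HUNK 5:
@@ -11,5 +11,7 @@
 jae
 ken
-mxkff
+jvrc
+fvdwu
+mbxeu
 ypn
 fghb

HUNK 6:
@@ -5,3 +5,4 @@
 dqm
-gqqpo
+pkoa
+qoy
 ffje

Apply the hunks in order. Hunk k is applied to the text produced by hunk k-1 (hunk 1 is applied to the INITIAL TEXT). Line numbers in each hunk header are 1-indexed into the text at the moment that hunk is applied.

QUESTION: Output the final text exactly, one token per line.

Answer: mean
rand
rxwk
nidxu
dqm
pkoa
qoy
ffje
odqi
trkt
dqe
jae
ken
jvrc
fvdwu
mbxeu
ypn
fghb
gzxab

Derivation:
Hunk 1: at line 1 remove [ybjb,josay] add [sadg,nidxu,dqm] -> 15 lines: mean kti sadg nidxu dqm gqqpo ffje odqi trkt dqe zasp ikojs ypn fghb gzxab
Hunk 2: at line 9 remove [zasp,ikojs] add [jae,llx] -> 15 lines: mean kti sadg nidxu dqm gqqpo ffje odqi trkt dqe jae llx ypn fghb gzxab
Hunk 3: at line 10 remove [llx] add [ken,mxkff] -> 16 lines: mean kti sadg nidxu dqm gqqpo ffje odqi trkt dqe jae ken mxkff ypn fghb gzxab
Hunk 4: at line 1 remove [kti,sadg] add [rand,rxwk] -> 16 lines: mean rand rxwk nidxu dqm gqqpo ffje odqi trkt dqe jae ken mxkff ypn fghb gzxab
Hunk 5: at line 11 remove [mxkff] add [jvrc,fvdwu,mbxeu] -> 18 lines: mean rand rxwk nidxu dqm gqqpo ffje odqi trkt dqe jae ken jvrc fvdwu mbxeu ypn fghb gzxab
Hunk 6: at line 5 remove [gqqpo] add [pkoa,qoy] -> 19 lines: mean rand rxwk nidxu dqm pkoa qoy ffje odqi trkt dqe jae ken jvrc fvdwu mbxeu ypn fghb gzxab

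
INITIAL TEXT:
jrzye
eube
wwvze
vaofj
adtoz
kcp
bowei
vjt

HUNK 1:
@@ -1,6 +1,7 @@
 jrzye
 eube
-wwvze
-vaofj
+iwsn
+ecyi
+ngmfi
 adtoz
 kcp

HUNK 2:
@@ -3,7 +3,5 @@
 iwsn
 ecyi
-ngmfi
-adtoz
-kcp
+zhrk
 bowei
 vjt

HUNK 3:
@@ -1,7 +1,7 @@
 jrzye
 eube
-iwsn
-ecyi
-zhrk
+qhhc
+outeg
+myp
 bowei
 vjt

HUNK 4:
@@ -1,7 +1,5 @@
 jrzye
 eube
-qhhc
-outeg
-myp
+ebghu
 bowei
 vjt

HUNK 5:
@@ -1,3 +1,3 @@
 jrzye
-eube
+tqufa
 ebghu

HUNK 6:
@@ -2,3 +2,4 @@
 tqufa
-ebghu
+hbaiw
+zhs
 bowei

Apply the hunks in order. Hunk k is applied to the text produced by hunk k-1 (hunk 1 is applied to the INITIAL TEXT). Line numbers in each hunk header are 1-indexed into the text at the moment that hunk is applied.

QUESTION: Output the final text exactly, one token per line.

Hunk 1: at line 1 remove [wwvze,vaofj] add [iwsn,ecyi,ngmfi] -> 9 lines: jrzye eube iwsn ecyi ngmfi adtoz kcp bowei vjt
Hunk 2: at line 3 remove [ngmfi,adtoz,kcp] add [zhrk] -> 7 lines: jrzye eube iwsn ecyi zhrk bowei vjt
Hunk 3: at line 1 remove [iwsn,ecyi,zhrk] add [qhhc,outeg,myp] -> 7 lines: jrzye eube qhhc outeg myp bowei vjt
Hunk 4: at line 1 remove [qhhc,outeg,myp] add [ebghu] -> 5 lines: jrzye eube ebghu bowei vjt
Hunk 5: at line 1 remove [eube] add [tqufa] -> 5 lines: jrzye tqufa ebghu bowei vjt
Hunk 6: at line 2 remove [ebghu] add [hbaiw,zhs] -> 6 lines: jrzye tqufa hbaiw zhs bowei vjt

Answer: jrzye
tqufa
hbaiw
zhs
bowei
vjt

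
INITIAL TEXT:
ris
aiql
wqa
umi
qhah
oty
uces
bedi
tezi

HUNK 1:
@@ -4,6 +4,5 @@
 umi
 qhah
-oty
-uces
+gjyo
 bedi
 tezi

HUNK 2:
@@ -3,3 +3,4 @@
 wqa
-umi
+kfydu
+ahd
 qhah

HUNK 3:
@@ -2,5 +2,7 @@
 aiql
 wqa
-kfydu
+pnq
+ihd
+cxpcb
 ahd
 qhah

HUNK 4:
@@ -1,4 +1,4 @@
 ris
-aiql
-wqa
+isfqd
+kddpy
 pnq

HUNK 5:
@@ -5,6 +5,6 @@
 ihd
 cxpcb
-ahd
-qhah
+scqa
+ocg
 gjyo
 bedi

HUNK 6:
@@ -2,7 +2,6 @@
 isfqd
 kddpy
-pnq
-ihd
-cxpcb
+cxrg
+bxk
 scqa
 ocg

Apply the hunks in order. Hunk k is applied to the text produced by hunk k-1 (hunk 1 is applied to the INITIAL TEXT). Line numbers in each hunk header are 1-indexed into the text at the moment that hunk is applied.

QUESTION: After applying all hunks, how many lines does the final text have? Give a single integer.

Hunk 1: at line 4 remove [oty,uces] add [gjyo] -> 8 lines: ris aiql wqa umi qhah gjyo bedi tezi
Hunk 2: at line 3 remove [umi] add [kfydu,ahd] -> 9 lines: ris aiql wqa kfydu ahd qhah gjyo bedi tezi
Hunk 3: at line 2 remove [kfydu] add [pnq,ihd,cxpcb] -> 11 lines: ris aiql wqa pnq ihd cxpcb ahd qhah gjyo bedi tezi
Hunk 4: at line 1 remove [aiql,wqa] add [isfqd,kddpy] -> 11 lines: ris isfqd kddpy pnq ihd cxpcb ahd qhah gjyo bedi tezi
Hunk 5: at line 5 remove [ahd,qhah] add [scqa,ocg] -> 11 lines: ris isfqd kddpy pnq ihd cxpcb scqa ocg gjyo bedi tezi
Hunk 6: at line 2 remove [pnq,ihd,cxpcb] add [cxrg,bxk] -> 10 lines: ris isfqd kddpy cxrg bxk scqa ocg gjyo bedi tezi
Final line count: 10

Answer: 10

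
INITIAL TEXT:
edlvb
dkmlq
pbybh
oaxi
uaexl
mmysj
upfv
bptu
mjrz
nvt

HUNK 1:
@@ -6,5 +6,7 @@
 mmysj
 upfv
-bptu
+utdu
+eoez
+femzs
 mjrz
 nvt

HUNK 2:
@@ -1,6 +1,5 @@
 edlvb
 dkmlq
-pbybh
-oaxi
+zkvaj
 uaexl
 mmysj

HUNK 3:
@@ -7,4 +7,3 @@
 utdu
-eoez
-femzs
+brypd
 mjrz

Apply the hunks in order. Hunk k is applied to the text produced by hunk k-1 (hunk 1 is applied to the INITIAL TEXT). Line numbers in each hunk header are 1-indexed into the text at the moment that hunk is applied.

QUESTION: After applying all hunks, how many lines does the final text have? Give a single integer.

Answer: 10

Derivation:
Hunk 1: at line 6 remove [bptu] add [utdu,eoez,femzs] -> 12 lines: edlvb dkmlq pbybh oaxi uaexl mmysj upfv utdu eoez femzs mjrz nvt
Hunk 2: at line 1 remove [pbybh,oaxi] add [zkvaj] -> 11 lines: edlvb dkmlq zkvaj uaexl mmysj upfv utdu eoez femzs mjrz nvt
Hunk 3: at line 7 remove [eoez,femzs] add [brypd] -> 10 lines: edlvb dkmlq zkvaj uaexl mmysj upfv utdu brypd mjrz nvt
Final line count: 10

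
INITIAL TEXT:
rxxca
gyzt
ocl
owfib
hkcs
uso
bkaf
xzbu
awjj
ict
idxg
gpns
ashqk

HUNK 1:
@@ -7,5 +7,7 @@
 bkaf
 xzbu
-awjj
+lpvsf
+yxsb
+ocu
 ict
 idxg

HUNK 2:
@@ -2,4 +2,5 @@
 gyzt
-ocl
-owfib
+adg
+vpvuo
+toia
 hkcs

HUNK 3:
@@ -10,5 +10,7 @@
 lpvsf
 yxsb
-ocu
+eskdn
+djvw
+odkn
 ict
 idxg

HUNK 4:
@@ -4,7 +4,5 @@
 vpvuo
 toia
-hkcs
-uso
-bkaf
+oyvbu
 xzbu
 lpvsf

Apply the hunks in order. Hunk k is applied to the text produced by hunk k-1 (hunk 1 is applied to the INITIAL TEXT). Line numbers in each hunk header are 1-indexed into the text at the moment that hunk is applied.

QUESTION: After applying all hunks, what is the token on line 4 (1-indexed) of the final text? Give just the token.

Hunk 1: at line 7 remove [awjj] add [lpvsf,yxsb,ocu] -> 15 lines: rxxca gyzt ocl owfib hkcs uso bkaf xzbu lpvsf yxsb ocu ict idxg gpns ashqk
Hunk 2: at line 2 remove [ocl,owfib] add [adg,vpvuo,toia] -> 16 lines: rxxca gyzt adg vpvuo toia hkcs uso bkaf xzbu lpvsf yxsb ocu ict idxg gpns ashqk
Hunk 3: at line 10 remove [ocu] add [eskdn,djvw,odkn] -> 18 lines: rxxca gyzt adg vpvuo toia hkcs uso bkaf xzbu lpvsf yxsb eskdn djvw odkn ict idxg gpns ashqk
Hunk 4: at line 4 remove [hkcs,uso,bkaf] add [oyvbu] -> 16 lines: rxxca gyzt adg vpvuo toia oyvbu xzbu lpvsf yxsb eskdn djvw odkn ict idxg gpns ashqk
Final line 4: vpvuo

Answer: vpvuo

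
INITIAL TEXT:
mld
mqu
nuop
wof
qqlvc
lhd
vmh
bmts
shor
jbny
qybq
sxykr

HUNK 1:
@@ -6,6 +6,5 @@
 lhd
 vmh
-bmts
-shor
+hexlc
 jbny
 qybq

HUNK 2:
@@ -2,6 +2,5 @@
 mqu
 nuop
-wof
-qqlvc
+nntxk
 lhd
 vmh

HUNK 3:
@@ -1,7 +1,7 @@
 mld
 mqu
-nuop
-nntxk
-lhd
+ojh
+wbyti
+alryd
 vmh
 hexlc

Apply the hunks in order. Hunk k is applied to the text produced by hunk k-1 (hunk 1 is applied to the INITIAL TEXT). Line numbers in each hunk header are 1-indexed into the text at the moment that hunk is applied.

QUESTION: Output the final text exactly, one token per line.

Answer: mld
mqu
ojh
wbyti
alryd
vmh
hexlc
jbny
qybq
sxykr

Derivation:
Hunk 1: at line 6 remove [bmts,shor] add [hexlc] -> 11 lines: mld mqu nuop wof qqlvc lhd vmh hexlc jbny qybq sxykr
Hunk 2: at line 2 remove [wof,qqlvc] add [nntxk] -> 10 lines: mld mqu nuop nntxk lhd vmh hexlc jbny qybq sxykr
Hunk 3: at line 1 remove [nuop,nntxk,lhd] add [ojh,wbyti,alryd] -> 10 lines: mld mqu ojh wbyti alryd vmh hexlc jbny qybq sxykr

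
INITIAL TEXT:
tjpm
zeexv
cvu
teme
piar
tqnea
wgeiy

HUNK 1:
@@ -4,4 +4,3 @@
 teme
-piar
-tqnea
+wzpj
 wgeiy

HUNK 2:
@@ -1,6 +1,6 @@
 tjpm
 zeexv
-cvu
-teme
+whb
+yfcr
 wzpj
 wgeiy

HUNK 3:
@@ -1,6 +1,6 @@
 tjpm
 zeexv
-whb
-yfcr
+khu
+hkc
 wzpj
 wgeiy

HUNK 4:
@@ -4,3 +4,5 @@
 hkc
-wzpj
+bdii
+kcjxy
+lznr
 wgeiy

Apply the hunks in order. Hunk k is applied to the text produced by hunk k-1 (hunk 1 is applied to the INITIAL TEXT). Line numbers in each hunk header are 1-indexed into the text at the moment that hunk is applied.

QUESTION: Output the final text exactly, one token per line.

Hunk 1: at line 4 remove [piar,tqnea] add [wzpj] -> 6 lines: tjpm zeexv cvu teme wzpj wgeiy
Hunk 2: at line 1 remove [cvu,teme] add [whb,yfcr] -> 6 lines: tjpm zeexv whb yfcr wzpj wgeiy
Hunk 3: at line 1 remove [whb,yfcr] add [khu,hkc] -> 6 lines: tjpm zeexv khu hkc wzpj wgeiy
Hunk 4: at line 4 remove [wzpj] add [bdii,kcjxy,lznr] -> 8 lines: tjpm zeexv khu hkc bdii kcjxy lznr wgeiy

Answer: tjpm
zeexv
khu
hkc
bdii
kcjxy
lznr
wgeiy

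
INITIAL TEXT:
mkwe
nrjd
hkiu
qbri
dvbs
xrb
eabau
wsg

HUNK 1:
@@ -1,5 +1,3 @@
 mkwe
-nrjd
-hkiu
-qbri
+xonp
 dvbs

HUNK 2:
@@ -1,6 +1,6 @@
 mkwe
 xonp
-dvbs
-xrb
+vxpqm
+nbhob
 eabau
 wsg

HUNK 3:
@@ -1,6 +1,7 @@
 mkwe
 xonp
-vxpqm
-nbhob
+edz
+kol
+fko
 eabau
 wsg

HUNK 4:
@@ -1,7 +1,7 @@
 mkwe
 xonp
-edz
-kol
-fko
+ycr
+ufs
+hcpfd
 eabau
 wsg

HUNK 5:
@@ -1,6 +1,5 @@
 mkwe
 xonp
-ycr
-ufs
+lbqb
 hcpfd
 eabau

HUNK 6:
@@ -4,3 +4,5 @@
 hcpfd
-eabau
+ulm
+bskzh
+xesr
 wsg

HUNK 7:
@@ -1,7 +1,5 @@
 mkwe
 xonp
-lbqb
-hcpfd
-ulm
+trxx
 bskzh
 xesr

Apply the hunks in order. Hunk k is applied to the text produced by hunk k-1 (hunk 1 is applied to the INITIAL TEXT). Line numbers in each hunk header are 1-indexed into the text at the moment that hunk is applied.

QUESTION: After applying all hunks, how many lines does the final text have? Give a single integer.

Answer: 6

Derivation:
Hunk 1: at line 1 remove [nrjd,hkiu,qbri] add [xonp] -> 6 lines: mkwe xonp dvbs xrb eabau wsg
Hunk 2: at line 1 remove [dvbs,xrb] add [vxpqm,nbhob] -> 6 lines: mkwe xonp vxpqm nbhob eabau wsg
Hunk 3: at line 1 remove [vxpqm,nbhob] add [edz,kol,fko] -> 7 lines: mkwe xonp edz kol fko eabau wsg
Hunk 4: at line 1 remove [edz,kol,fko] add [ycr,ufs,hcpfd] -> 7 lines: mkwe xonp ycr ufs hcpfd eabau wsg
Hunk 5: at line 1 remove [ycr,ufs] add [lbqb] -> 6 lines: mkwe xonp lbqb hcpfd eabau wsg
Hunk 6: at line 4 remove [eabau] add [ulm,bskzh,xesr] -> 8 lines: mkwe xonp lbqb hcpfd ulm bskzh xesr wsg
Hunk 7: at line 1 remove [lbqb,hcpfd,ulm] add [trxx] -> 6 lines: mkwe xonp trxx bskzh xesr wsg
Final line count: 6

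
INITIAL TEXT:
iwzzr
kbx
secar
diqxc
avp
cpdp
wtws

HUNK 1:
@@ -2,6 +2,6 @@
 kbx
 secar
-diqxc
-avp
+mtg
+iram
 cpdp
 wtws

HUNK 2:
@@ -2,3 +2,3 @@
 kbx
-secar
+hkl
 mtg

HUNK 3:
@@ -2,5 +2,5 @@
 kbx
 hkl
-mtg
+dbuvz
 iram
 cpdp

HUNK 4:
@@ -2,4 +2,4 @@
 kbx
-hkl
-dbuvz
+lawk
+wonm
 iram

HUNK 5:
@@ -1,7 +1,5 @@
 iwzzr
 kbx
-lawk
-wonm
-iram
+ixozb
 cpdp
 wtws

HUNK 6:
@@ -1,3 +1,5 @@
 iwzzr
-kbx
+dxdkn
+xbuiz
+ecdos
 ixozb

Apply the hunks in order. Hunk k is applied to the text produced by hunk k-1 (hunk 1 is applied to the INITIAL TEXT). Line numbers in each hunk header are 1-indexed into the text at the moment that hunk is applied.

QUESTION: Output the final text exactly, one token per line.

Hunk 1: at line 2 remove [diqxc,avp] add [mtg,iram] -> 7 lines: iwzzr kbx secar mtg iram cpdp wtws
Hunk 2: at line 2 remove [secar] add [hkl] -> 7 lines: iwzzr kbx hkl mtg iram cpdp wtws
Hunk 3: at line 2 remove [mtg] add [dbuvz] -> 7 lines: iwzzr kbx hkl dbuvz iram cpdp wtws
Hunk 4: at line 2 remove [hkl,dbuvz] add [lawk,wonm] -> 7 lines: iwzzr kbx lawk wonm iram cpdp wtws
Hunk 5: at line 1 remove [lawk,wonm,iram] add [ixozb] -> 5 lines: iwzzr kbx ixozb cpdp wtws
Hunk 6: at line 1 remove [kbx] add [dxdkn,xbuiz,ecdos] -> 7 lines: iwzzr dxdkn xbuiz ecdos ixozb cpdp wtws

Answer: iwzzr
dxdkn
xbuiz
ecdos
ixozb
cpdp
wtws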